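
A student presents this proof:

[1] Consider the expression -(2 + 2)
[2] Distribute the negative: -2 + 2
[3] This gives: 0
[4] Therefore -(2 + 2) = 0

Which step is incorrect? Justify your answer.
Step 2: Distribute the negative: -2 + 2

Step 2 incorrectly distributes the negative sign. The correct distribution is -(2 + 2) = -2 - 2 = -4. The negative must be applied to both terms, not just the first. The error treats -(2 + 2) as -2 + 2, which equals 0 instead of -4.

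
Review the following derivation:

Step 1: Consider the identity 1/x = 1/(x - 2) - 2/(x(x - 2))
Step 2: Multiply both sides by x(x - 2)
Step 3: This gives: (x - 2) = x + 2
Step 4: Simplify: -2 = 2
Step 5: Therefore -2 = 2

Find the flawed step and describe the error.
Step 3: This gives: (x - 2) = x + 2

Step 3 makes a sign error when clearing denominators. Multiplying -2/(x(x - 2)) by x(x - 2) gives -2, not +2. The correct result is (x - 2) = x - 2, which is trivially true, not (x - 2) = x + 2. (Step 1 is a valid identity: 1/(x - 2) - 2/(x(x - 2)) = (x - 2)/(x(x - 2)) = 1/x.)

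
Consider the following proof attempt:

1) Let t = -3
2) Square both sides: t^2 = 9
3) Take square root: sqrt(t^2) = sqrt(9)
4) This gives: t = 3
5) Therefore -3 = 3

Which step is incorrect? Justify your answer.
Step 4: This gives: t = 3

Step 4 incorrectly states that sqrt(t^2) = t. The correct identity is sqrt(t^2) = |t|. Since t = -3 < 0, we have sqrt(t^2) = |-3| = 3, not t = -3.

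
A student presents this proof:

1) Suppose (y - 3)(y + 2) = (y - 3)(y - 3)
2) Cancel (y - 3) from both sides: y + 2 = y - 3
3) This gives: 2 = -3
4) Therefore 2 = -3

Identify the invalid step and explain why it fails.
Step 2: Cancel (y - 3) from both sides: y + 2 = y - 3

Step 2 cancels (y - 3) from both sides. This is only valid if (y - 3) ≠ 0, i.e., y ≠ 3. When y = 3, both sides equal zero regardless of the other factors. The correct approach requires considering y = 3 as a separate case.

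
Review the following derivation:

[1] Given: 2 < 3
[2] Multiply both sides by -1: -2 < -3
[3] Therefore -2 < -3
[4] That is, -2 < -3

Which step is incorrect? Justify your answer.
Step 2: Multiply both sides by -1: -2 < -3

Step 2 multiplies both sides by -1 but fails to reverse the inequality sign. When multiplying (or dividing) an inequality by a negative number, the direction must be reversed. Since 2 < 3, we should get -2 > -3, i.e., -2 > -3.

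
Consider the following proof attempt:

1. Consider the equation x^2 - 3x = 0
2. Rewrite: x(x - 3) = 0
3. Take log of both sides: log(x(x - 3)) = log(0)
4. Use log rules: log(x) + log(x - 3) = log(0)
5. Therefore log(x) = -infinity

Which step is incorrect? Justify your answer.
Step 3: Take log of both sides: log(x(x - 3)) = log(0)

Step 3 takes the logarithm of both sides, resulting in log(0) on the right side. The logarithm is only defined for positive numbers; log(0) is undefined (approaches negative infinity). This operation is invalid.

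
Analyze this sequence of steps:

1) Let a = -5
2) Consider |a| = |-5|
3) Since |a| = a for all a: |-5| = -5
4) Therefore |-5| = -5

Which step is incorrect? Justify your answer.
Step 3: Since |a| = a for all a: |-5| = -5

Step 3 incorrectly states that |a| = a for all a. The correct definition is |a| = a when a >= 0, and |a| = -a when a < 0. Since -5 < 0, we have |-5| = -(-5) = 5, not -5.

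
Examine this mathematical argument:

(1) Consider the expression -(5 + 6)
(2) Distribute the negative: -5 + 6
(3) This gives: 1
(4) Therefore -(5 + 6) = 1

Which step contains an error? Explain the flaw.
Step 2: Distribute the negative: -5 + 6

Step 2 incorrectly distributes the negative sign. The correct distribution is -(5 + 6) = -5 - 6 = -11. The negative must be applied to both terms, not just the first. The error treats -(5 + 6) as -5 + 6, which equals 1 instead of -11.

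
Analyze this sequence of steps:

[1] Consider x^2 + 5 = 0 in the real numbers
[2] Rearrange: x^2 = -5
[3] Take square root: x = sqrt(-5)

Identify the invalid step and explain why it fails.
Step 3: Take square root: x = sqrt(-5)

Step 3 takes the square root of -5, which is negative. In the real number system, the square root of a negative number is undefined. The equation x^2 + 5 = 0 has no real solutions. Square roots of negative numbers only exist in the complex numbers.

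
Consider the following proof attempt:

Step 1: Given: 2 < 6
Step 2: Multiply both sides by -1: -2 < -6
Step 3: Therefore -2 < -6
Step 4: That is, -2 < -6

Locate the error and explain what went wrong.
Step 2: Multiply both sides by -1: -2 < -6

Step 2 multiplies both sides by -1 but fails to reverse the inequality sign. When multiplying (or dividing) an inequality by a negative number, the direction must be reversed. Since 2 < 6, we should get -2 > -6, i.e., -2 > -6.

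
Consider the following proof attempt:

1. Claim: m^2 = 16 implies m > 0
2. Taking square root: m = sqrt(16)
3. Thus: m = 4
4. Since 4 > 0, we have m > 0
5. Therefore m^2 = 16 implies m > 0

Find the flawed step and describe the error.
Step 2: Taking square root: m = sqrt(16)

Step 2 takes the square root and assumes the positive root only. The equation m^2 = 16 actually has two solutions: m = 4 and m = -4. The proof silently assumes m > 0 without justification, then uses this assumption to conclude m > 0, which is circular. The counterexample m = -4 shows the claim is false.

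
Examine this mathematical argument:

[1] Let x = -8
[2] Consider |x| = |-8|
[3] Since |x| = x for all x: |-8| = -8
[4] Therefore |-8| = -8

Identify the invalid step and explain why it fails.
Step 3: Since |x| = x for all x: |-8| = -8

Step 3 incorrectly states that |x| = x for all x. The correct definition is |x| = x when x >= 0, and |x| = -x when x < 0. Since -8 < 0, we have |-8| = -(-8) = 8, not -8.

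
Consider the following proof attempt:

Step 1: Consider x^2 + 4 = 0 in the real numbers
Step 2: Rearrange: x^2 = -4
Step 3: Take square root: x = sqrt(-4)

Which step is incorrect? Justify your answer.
Step 3: Take square root: x = sqrt(-4)

Step 3 takes the square root of -4, which is negative. In the real number system, the square root of a negative number is undefined. The equation x^2 + 4 = 0 has no real solutions. Square roots of negative numbers only exist in the complex numbers.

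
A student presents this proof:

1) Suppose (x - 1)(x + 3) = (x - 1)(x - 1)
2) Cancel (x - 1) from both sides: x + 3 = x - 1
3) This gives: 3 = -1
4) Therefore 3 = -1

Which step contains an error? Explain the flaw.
Step 2: Cancel (x - 1) from both sides: x + 3 = x - 1

Step 2 cancels (x - 1) from both sides. This is only valid if (x - 1) ≠ 0, i.e., x ≠ 1. When x = 1, both sides equal zero regardless of the other factors. The correct approach requires considering x = 1 as a separate case.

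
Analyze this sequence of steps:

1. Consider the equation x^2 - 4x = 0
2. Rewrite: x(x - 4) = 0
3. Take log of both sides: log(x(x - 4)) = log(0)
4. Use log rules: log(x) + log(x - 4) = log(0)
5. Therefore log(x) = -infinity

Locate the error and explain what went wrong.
Step 3: Take log of both sides: log(x(x - 4)) = log(0)

Step 3 takes the logarithm of both sides, resulting in log(0) on the right side. The logarithm is only defined for positive numbers; log(0) is undefined (approaches negative infinity). This operation is invalid.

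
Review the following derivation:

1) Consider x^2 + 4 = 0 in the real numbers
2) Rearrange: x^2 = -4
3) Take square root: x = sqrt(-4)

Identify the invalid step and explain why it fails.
Step 3: Take square root: x = sqrt(-4)

Step 3 takes the square root of -4, which is negative. In the real number system, the square root of a negative number is undefined. The equation x^2 + 4 = 0 has no real solutions. Square roots of negative numbers only exist in the complex numbers.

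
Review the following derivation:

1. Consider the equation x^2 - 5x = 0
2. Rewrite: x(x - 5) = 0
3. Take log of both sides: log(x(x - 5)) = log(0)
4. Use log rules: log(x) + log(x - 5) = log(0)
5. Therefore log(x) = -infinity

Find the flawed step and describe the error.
Step 3: Take log of both sides: log(x(x - 5)) = log(0)

Step 3 takes the logarithm of both sides, resulting in log(0) on the right side. The logarithm is only defined for positive numbers; log(0) is undefined (approaches negative infinity). This operation is invalid.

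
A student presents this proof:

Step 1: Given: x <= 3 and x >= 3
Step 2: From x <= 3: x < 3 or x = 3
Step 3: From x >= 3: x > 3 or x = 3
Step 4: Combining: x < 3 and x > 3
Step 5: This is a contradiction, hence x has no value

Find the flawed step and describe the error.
Step 4: Combining: x < 3 and x > 3

Step 4 incorrectly combines the conditions. From x <= 3 and x >= 3, the intersection is x = 3. The error treats the 'or' cases as 'and' requirements. The correct conclusion is that x = 3 is the unique solution, not that no solution exists.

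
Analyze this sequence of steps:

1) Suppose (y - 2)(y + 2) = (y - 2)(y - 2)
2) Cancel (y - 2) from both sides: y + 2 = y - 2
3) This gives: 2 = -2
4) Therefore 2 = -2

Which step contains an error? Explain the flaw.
Step 2: Cancel (y - 2) from both sides: y + 2 = y - 2

Step 2 cancels (y - 2) from both sides. This is only valid if (y - 2) ≠ 0, i.e., y ≠ 2. When y = 2, both sides equal zero regardless of the other factors. The correct approach requires considering y = 2 as a separate case.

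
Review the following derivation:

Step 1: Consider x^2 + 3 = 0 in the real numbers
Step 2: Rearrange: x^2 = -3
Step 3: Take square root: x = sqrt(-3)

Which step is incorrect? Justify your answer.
Step 3: Take square root: x = sqrt(-3)

Step 3 takes the square root of -3, which is negative. In the real number system, the square root of a negative number is undefined. The equation x^2 + 3 = 0 has no real solutions. Square roots of negative numbers only exist in the complex numbers.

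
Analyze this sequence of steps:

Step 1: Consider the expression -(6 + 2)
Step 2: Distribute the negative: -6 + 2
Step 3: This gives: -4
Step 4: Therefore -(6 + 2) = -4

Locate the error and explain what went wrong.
Step 2: Distribute the negative: -6 + 2

Step 2 incorrectly distributes the negative sign. The correct distribution is -(6 + 2) = -6 - 2 = -8. The negative must be applied to both terms, not just the first. The error treats -(6 + 2) as -6 + 2, which equals -4 instead of -8.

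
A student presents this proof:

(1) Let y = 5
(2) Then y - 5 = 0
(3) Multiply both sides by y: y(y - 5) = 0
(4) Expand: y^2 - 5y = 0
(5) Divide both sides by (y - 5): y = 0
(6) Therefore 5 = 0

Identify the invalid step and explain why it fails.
Step 5: Divide both sides by (y - 5): y = 0

Step 5 divides both sides by (y - 5). However, since y = 5, we have (y - 5) = 0. Division by zero is undefined, making this step invalid.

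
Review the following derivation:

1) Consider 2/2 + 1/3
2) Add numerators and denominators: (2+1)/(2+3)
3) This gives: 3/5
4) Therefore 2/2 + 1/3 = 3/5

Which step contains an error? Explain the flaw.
Step 2: Add numerators and denominators: (2+1)/(2+3)

Step 2 incorrectly adds fractions by separately adding numerators and denominators. This is wrong. The correct method requires a common denominator: 2/2 + 1/3 = (2×3 + 1×2)/(2×3) = 8/6 = 4/3. The method used gives 3/5, which is different.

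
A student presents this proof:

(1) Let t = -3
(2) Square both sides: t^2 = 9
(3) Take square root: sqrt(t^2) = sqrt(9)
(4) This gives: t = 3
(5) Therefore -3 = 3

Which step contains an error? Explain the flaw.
Step 4: This gives: t = 3

Step 4 incorrectly states that sqrt(t^2) = t. The correct identity is sqrt(t^2) = |t|. Since t = -3 < 0, we have sqrt(t^2) = |-3| = 3, not t = -3.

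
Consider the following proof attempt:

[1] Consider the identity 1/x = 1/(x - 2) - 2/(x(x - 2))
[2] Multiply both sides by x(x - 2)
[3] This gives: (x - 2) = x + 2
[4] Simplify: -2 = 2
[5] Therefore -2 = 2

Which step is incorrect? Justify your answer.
Step 3: This gives: (x - 2) = x + 2

Step 3 makes a sign error when clearing denominators. Multiplying -2/(x(x - 2)) by x(x - 2) gives -2, not +2. The correct result is (x - 2) = x - 2, which is trivially true, not (x - 2) = x + 2. (Step 1 is a valid identity: 1/(x - 2) - 2/(x(x - 2)) = (x - 2)/(x(x - 2)) = 1/x.)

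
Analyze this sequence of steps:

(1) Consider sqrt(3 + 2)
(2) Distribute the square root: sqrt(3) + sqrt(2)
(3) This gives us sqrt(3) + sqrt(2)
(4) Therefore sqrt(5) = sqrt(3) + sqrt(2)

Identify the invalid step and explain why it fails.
Step 2: Distribute the square root: sqrt(3) + sqrt(2)

Step 2 incorrectly 'distributes' the square root over addition. The square root function does not distribute: sqrt(a + b) ≠ sqrt(a) + sqrt(b). In fact, sqrt(3 + 2) = sqrt(5) ≈ 2.2361, while sqrt(3) + sqrt(2) ≈ 3.1463.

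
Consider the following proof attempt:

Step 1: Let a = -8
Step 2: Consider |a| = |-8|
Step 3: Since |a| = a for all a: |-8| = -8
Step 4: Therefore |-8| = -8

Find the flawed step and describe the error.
Step 3: Since |a| = a for all a: |-8| = -8

Step 3 incorrectly states that |a| = a for all a. The correct definition is |a| = a when a >= 0, and |a| = -a when a < 0. Since -8 < 0, we have |-8| = -(-8) = 8, not -8.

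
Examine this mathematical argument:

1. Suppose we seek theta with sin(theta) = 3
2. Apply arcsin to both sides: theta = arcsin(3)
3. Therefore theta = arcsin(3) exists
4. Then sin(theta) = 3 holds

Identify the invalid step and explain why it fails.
Step 2: Apply arcsin to both sides: theta = arcsin(3)

Step 2 applies arcsin to 3. However, arcsin(x) is only defined for x in [-1, 1] because sin(theta) can only produce values in that range. Since |3| > 1, arcsin(3) is undefined. There is no angle whose sine equals 3.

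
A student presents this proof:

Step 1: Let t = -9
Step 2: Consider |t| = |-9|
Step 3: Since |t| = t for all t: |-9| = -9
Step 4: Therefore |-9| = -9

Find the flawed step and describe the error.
Step 3: Since |t| = t for all t: |-9| = -9

Step 3 incorrectly states that |t| = t for all t. The correct definition is |t| = t when t >= 0, and |t| = -t when t < 0. Since -9 < 0, we have |-9| = -(-9) = 9, not -9.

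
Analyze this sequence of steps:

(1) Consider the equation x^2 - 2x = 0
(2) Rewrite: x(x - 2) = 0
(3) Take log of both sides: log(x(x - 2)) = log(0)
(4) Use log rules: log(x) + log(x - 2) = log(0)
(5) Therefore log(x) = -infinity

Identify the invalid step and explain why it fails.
Step 3: Take log of both sides: log(x(x - 2)) = log(0)

Step 3 takes the logarithm of both sides, resulting in log(0) on the right side. The logarithm is only defined for positive numbers; log(0) is undefined (approaches negative infinity). This operation is invalid.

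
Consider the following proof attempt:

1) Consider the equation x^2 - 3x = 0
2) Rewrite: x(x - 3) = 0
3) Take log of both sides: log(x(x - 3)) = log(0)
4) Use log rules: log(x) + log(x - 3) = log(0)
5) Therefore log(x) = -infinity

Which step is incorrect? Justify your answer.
Step 3: Take log of both sides: log(x(x - 3)) = log(0)

Step 3 takes the logarithm of both sides, resulting in log(0) on the right side. The logarithm is only defined for positive numbers; log(0) is undefined (approaches negative infinity). This operation is invalid.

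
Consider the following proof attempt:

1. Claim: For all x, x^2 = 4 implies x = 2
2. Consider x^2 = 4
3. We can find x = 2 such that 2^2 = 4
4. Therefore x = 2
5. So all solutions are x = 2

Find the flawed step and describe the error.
Step 4: Therefore x = 2

Step 4 incorrectly concludes that x = 2 is the only solution. The proof shows that x = 2 is A solution (existence), but does not show it is the ONLY solution (uniqueness). In fact, x = -2 is also a solution since (-2)^2 = 4. Finding one solution doesn't prove there are no others.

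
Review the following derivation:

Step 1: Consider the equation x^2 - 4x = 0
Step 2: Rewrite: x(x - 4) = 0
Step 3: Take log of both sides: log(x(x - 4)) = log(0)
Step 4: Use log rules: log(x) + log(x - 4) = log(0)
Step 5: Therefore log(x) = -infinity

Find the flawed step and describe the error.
Step 3: Take log of both sides: log(x(x - 4)) = log(0)

Step 3 takes the logarithm of both sides, resulting in log(0) on the right side. The logarithm is only defined for positive numbers; log(0) is undefined (approaches negative infinity). This operation is invalid.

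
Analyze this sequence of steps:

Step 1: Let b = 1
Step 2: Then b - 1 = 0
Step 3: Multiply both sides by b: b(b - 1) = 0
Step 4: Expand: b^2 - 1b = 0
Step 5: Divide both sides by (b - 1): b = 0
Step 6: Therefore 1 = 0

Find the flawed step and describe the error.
Step 5: Divide both sides by (b - 1): b = 0

Step 5 divides both sides by (b - 1). However, since b = 1, we have (b - 1) = 0. Division by zero is undefined, making this step invalid.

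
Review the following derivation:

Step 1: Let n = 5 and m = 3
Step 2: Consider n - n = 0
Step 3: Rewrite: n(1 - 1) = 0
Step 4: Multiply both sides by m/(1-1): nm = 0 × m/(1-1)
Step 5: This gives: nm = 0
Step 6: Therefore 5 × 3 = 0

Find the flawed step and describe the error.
Step 4: Multiply both sides by m/(1-1): nm = 0 × m/(1-1)

Step 4 multiplies both sides by m/(1-1). However, 1-1 = 0, so this is multiplication by m/0, which is undefined. We cannot multiply by an undefined expression.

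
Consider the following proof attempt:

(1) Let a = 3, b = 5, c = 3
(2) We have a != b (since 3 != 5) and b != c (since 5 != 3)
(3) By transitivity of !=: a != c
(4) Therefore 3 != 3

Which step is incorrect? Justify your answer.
Step 3: By transitivity of !=: a != c

Step 3 incorrectly applies transitivity to the '!=' relation. Transitivity states: if a R b and b R c, then a R c. However, '!=' is not transitive. Counterexample: 3 != 5 and 5 != 3, but 3 = 3 (both equal 3). Transitivity holds for relations like <, <=, =, but not for !=.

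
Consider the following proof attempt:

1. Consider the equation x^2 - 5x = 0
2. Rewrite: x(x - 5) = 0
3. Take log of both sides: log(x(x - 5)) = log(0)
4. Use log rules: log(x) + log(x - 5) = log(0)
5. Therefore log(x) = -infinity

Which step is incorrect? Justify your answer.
Step 3: Take log of both sides: log(x(x - 5)) = log(0)

Step 3 takes the logarithm of both sides, resulting in log(0) on the right side. The logarithm is only defined for positive numbers; log(0) is undefined (approaches negative infinity). This operation is invalid.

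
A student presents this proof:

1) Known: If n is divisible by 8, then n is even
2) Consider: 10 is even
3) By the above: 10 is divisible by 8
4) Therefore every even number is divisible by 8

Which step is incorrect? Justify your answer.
Step 3: By the above: 10 is divisible by 8

Step 3 commits the fallacy of affirming the consequent. The known fact 'divisible by 8 → even' does NOT imply 'even → divisible by 8'. That would be the converse, which is false. For example, 10 is even but 10 ÷ 8 = 1.25, which is not an integer.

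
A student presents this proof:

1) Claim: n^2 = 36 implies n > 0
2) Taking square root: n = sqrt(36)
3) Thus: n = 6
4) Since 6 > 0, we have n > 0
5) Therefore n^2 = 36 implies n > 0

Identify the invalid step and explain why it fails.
Step 2: Taking square root: n = sqrt(36)

Step 2 takes the square root and assumes the positive root only. The equation n^2 = 36 actually has two solutions: n = 6 and n = -6. The proof silently assumes n > 0 without justification, then uses this assumption to conclude n > 0, which is circular. The counterexample n = -6 shows the claim is false.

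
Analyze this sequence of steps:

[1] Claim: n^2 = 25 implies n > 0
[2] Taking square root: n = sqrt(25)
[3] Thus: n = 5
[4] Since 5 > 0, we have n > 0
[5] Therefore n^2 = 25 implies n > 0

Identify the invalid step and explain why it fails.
Step 2: Taking square root: n = sqrt(25)

Step 2 takes the square root and assumes the positive root only. The equation n^2 = 25 actually has two solutions: n = 5 and n = -5. The proof silently assumes n > 0 without justification, then uses this assumption to conclude n > 0, which is circular. The counterexample n = -5 shows the claim is false.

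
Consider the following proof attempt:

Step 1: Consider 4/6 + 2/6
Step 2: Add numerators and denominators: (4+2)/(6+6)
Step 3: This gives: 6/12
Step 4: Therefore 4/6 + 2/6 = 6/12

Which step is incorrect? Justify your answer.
Step 2: Add numerators and denominators: (4+2)/(6+6)

Step 2 incorrectly adds fractions by separately adding numerators and denominators. This is wrong. The correct method requires a common denominator: 4/6 + 2/6 = (4×6 + 2×6)/(6×6) = 36/36 = 1. The method used gives 6/12, which is different.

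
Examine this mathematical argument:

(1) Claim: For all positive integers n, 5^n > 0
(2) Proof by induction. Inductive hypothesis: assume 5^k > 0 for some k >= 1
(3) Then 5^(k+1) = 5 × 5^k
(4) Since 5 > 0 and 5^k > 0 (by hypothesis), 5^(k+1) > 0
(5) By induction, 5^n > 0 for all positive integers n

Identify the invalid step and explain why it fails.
Step 5: By induction, 5^n > 0 for all positive integers n

Step 5 concludes the proof by induction, but no base case was ever established. A valid induction proof requires: (1) a base case proving 5^1 > 0, and (2) an inductive step showing IF 5^k > 0 THEN 5^(k+1) > 0. Steps 2-4 correctly establish the inductive step, but without the base case the conclusion in step 5 does not follow.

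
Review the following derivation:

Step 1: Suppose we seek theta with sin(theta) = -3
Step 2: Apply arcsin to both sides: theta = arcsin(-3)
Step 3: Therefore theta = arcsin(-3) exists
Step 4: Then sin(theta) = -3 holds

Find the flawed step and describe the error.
Step 2: Apply arcsin to both sides: theta = arcsin(-3)

Step 2 applies arcsin to -3. However, arcsin(x) is only defined for x in [-1, 1] because sin(theta) can only produce values in that range. Since |-3| > 1, arcsin(-3) is undefined. There is no angle whose sine equals -3.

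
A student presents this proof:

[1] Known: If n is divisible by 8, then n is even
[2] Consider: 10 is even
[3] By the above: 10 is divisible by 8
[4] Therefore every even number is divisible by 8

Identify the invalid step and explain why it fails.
Step 3: By the above: 10 is divisible by 8

Step 3 commits the fallacy of affirming the consequent. The known fact 'divisible by 8 → even' does NOT imply 'even → divisible by 8'. That would be the converse, which is false. For example, 10 is even but 10 ÷ 8 = 1.25, which is not an integer.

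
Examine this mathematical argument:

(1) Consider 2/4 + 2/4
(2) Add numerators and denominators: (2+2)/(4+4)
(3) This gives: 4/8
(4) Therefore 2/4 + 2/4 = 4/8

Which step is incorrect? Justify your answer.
Step 2: Add numerators and denominators: (2+2)/(4+4)

Step 2 incorrectly adds fractions by separately adding numerators and denominators. This is wrong. The correct method requires a common denominator: 2/4 + 2/4 = (2×4 + 2×4)/(4×4) = 16/16 = 1. The method used gives 4/8, which is different.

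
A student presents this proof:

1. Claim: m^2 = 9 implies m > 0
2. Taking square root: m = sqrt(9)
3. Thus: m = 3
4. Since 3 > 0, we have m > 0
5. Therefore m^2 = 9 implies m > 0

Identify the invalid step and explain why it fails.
Step 2: Taking square root: m = sqrt(9)

Step 2 takes the square root and assumes the positive root only. The equation m^2 = 9 actually has two solutions: m = 3 and m = -3. The proof silently assumes m > 0 without justification, then uses this assumption to conclude m > 0, which is circular. The counterexample m = -3 shows the claim is false.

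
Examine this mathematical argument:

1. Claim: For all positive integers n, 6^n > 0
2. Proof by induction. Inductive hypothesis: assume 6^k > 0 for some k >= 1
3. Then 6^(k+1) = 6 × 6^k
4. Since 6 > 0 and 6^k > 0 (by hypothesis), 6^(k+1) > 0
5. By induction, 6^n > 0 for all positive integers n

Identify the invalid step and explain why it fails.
Step 5: By induction, 6^n > 0 for all positive integers n

Step 5 concludes the proof by induction, but no base case was ever established. A valid induction proof requires: (1) a base case proving 6^1 > 0, and (2) an inductive step showing IF 6^k > 0 THEN 6^(k+1) > 0. Steps 2-4 correctly establish the inductive step, but without the base case the conclusion in step 5 does not follow.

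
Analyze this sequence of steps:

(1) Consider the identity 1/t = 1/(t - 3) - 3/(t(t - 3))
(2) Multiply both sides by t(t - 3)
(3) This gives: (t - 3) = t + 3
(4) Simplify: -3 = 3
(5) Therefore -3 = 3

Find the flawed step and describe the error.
Step 3: This gives: (t - 3) = t + 3

Step 3 makes a sign error when clearing denominators. Multiplying -3/(t(t - 3)) by t(t - 3) gives -3, not +3. The correct result is (t - 3) = t - 3, which is trivially true, not (t - 3) = t + 3. (Step 1 is a valid identity: 1/(t - 3) - 3/(t(t - 3)) = (t - 3)/(t(t - 3)) = 1/t.)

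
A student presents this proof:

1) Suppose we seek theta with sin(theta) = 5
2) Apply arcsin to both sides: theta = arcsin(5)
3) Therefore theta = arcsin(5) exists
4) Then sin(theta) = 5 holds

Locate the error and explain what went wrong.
Step 2: Apply arcsin to both sides: theta = arcsin(5)

Step 2 applies arcsin to 5. However, arcsin(x) is only defined for x in [-1, 1] because sin(theta) can only produce values in that range. Since |5| > 1, arcsin(5) is undefined. There is no angle whose sine equals 5.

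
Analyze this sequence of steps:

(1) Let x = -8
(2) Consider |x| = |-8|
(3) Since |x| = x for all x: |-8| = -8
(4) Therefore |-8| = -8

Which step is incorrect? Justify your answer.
Step 3: Since |x| = x for all x: |-8| = -8

Step 3 incorrectly states that |x| = x for all x. The correct definition is |x| = x when x >= 0, and |x| = -x when x < 0. Since -8 < 0, we have |-8| = -(-8) = 8, not -8.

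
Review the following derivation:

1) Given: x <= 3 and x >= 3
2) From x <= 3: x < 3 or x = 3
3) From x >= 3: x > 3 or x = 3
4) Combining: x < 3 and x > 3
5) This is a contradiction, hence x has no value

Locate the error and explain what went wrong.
Step 4: Combining: x < 3 and x > 3

Step 4 incorrectly combines the conditions. From x <= 3 and x >= 3, the intersection is x = 3. The error treats the 'or' cases as 'and' requirements. The correct conclusion is that x = 3 is the unique solution, not that no solution exists.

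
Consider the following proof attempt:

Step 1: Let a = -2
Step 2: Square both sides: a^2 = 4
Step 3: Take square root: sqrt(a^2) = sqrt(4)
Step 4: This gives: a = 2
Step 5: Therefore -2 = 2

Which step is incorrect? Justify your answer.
Step 4: This gives: a = 2

Step 4 incorrectly states that sqrt(a^2) = a. The correct identity is sqrt(a^2) = |a|. Since a = -2 < 0, we have sqrt(a^2) = |-2| = 2, not a = -2.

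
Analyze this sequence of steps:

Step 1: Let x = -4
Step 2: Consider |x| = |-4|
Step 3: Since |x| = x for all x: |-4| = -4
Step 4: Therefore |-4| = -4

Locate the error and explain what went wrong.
Step 3: Since |x| = x for all x: |-4| = -4

Step 3 incorrectly states that |x| = x for all x. The correct definition is |x| = x when x >= 0, and |x| = -x when x < 0. Since -4 < 0, we have |-4| = -(-4) = 4, not -4.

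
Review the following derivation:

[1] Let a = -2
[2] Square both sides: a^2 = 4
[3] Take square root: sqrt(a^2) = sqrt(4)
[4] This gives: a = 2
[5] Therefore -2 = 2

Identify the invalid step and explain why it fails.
Step 4: This gives: a = 2

Step 4 incorrectly states that sqrt(a^2) = a. The correct identity is sqrt(a^2) = |a|. Since a = -2 < 0, we have sqrt(a^2) = |-2| = 2, not a = -2.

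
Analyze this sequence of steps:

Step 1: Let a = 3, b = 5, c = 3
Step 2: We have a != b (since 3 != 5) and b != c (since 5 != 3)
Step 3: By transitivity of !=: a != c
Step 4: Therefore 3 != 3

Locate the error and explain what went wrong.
Step 3: By transitivity of !=: a != c

Step 3 incorrectly applies transitivity to the '!=' relation. Transitivity states: if a R b and b R c, then a R c. However, '!=' is not transitive. Counterexample: 3 != 5 and 5 != 3, but 3 = 3 (both equal 3). Transitivity holds for relations like <, <=, =, but not for !=.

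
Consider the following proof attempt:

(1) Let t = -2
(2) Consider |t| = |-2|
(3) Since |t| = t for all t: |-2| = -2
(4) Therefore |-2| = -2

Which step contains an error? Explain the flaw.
Step 3: Since |t| = t for all t: |-2| = -2

Step 3 incorrectly states that |t| = t for all t. The correct definition is |t| = t when t >= 0, and |t| = -t when t < 0. Since -2 < 0, we have |-2| = -(-2) = 2, not -2.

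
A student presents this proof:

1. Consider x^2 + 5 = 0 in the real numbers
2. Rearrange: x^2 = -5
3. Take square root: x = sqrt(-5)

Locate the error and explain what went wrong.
Step 3: Take square root: x = sqrt(-5)

Step 3 takes the square root of -5, which is negative. In the real number system, the square root of a negative number is undefined. The equation x^2 + 5 = 0 has no real solutions. Square roots of negative numbers only exist in the complex numbers.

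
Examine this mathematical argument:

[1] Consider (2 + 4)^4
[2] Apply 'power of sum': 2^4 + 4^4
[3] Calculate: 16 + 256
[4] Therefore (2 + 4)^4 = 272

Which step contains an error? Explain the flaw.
Step 2: Apply 'power of sum': 2^4 + 4^4

Step 2 incorrectly applies a non-existent rule '(a+b)^n = a^n + b^n'. This is false in general. The correct expansion uses the binomial theorem. The actual value is (2 + 4)^4 = 6^4 = 1296, not 272.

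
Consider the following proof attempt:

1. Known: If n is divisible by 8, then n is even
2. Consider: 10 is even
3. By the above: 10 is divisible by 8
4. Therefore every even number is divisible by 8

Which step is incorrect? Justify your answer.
Step 3: By the above: 10 is divisible by 8

Step 3 commits the fallacy of affirming the consequent. The known fact 'divisible by 8 → even' does NOT imply 'even → divisible by 8'. That would be the converse, which is false. For example, 10 is even but 10 ÷ 8 = 1.25, which is not an integer.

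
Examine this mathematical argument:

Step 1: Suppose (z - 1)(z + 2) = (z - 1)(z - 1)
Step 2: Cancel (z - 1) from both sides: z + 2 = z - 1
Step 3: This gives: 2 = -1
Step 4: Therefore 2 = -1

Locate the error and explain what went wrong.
Step 2: Cancel (z - 1) from both sides: z + 2 = z - 1

Step 2 cancels (z - 1) from both sides. This is only valid if (z - 1) ≠ 0, i.e., z ≠ 1. When z = 1, both sides equal zero regardless of the other factors. The correct approach requires considering z = 1 as a separate case.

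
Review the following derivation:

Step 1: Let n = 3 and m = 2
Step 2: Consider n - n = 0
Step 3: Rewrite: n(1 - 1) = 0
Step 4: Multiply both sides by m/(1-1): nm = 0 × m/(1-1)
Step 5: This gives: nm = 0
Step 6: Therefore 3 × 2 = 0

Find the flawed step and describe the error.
Step 4: Multiply both sides by m/(1-1): nm = 0 × m/(1-1)

Step 4 multiplies both sides by m/(1-1). However, 1-1 = 0, so this is multiplication by m/0, which is undefined. We cannot multiply by an undefined expression.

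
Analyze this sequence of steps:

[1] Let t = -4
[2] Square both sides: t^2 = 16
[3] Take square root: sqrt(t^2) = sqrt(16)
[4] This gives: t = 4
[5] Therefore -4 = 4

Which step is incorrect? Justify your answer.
Step 4: This gives: t = 4

Step 4 incorrectly states that sqrt(t^2) = t. The correct identity is sqrt(t^2) = |t|. Since t = -4 < 0, we have sqrt(t^2) = |-4| = 4, not t = -4.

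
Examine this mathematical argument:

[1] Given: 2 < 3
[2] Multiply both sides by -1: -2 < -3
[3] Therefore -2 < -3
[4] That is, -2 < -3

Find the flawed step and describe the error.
Step 2: Multiply both sides by -1: -2 < -3

Step 2 multiplies both sides by -1 but fails to reverse the inequality sign. When multiplying (or dividing) an inequality by a negative number, the direction must be reversed. Since 2 < 3, we should get -2 > -3, i.e., -2 > -3.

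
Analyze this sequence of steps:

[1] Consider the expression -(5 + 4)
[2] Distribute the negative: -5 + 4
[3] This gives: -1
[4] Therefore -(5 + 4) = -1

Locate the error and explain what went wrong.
Step 2: Distribute the negative: -5 + 4

Step 2 incorrectly distributes the negative sign. The correct distribution is -(5 + 4) = -5 - 4 = -9. The negative must be applied to both terms, not just the first. The error treats -(5 + 4) as -5 + 4, which equals -1 instead of -9.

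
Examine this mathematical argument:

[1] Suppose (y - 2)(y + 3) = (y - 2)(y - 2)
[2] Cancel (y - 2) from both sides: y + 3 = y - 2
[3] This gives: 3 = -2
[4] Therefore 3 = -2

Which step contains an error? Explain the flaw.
Step 2: Cancel (y - 2) from both sides: y + 3 = y - 2

Step 2 cancels (y - 2) from both sides. This is only valid if (y - 2) ≠ 0, i.e., y ≠ 2. When y = 2, both sides equal zero regardless of the other factors. The correct approach requires considering y = 2 as a separate case.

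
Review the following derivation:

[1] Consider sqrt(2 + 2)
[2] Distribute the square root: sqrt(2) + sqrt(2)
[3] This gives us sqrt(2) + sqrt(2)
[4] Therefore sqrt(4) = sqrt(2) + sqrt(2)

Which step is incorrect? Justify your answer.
Step 2: Distribute the square root: sqrt(2) + sqrt(2)

Step 2 incorrectly 'distributes' the square root over addition. The square root function does not distribute: sqrt(a + b) ≠ sqrt(a) + sqrt(b). In fact, sqrt(2 + 2) = sqrt(4) ≈ 2.0000, while sqrt(2) + sqrt(2) ≈ 2.8284.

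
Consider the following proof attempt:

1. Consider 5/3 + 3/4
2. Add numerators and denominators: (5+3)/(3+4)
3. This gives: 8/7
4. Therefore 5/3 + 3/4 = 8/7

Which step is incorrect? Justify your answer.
Step 2: Add numerators and denominators: (5+3)/(3+4)

Step 2 incorrectly adds fractions by separately adding numerators and denominators. This is wrong. The correct method requires a common denominator: 5/3 + 3/4 = (5×4 + 3×3)/(3×4) = 29/12 = 29/12. The method used gives 8/7, which is different.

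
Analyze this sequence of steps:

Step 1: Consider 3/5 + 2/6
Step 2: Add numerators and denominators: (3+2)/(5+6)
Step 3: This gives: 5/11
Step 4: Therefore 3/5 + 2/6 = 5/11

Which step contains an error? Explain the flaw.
Step 2: Add numerators and denominators: (3+2)/(5+6)

Step 2 incorrectly adds fractions by separately adding numerators and denominators. This is wrong. The correct method requires a common denominator: 3/5 + 2/6 = (3×6 + 2×5)/(5×6) = 28/30 = 14/15. The method used gives 5/11, which is different.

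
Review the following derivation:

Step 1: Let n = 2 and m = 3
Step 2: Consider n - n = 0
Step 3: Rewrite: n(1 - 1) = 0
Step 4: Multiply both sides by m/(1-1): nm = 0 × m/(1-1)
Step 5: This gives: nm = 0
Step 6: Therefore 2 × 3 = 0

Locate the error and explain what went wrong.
Step 4: Multiply both sides by m/(1-1): nm = 0 × m/(1-1)

Step 4 multiplies both sides by m/(1-1). However, 1-1 = 0, so this is multiplication by m/0, which is undefined. We cannot multiply by an undefined expression.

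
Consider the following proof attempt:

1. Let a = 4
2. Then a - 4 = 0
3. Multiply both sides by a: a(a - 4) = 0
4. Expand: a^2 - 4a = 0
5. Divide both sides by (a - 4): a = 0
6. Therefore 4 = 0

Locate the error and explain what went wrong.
Step 5: Divide both sides by (a - 4): a = 0

Step 5 divides both sides by (a - 4). However, since a = 4, we have (a - 4) = 0. Division by zero is undefined, making this step invalid.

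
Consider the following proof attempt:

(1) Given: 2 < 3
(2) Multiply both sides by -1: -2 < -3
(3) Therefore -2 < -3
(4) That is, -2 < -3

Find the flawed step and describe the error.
Step 2: Multiply both sides by -1: -2 < -3

Step 2 multiplies both sides by -1 but fails to reverse the inequality sign. When multiplying (or dividing) an inequality by a negative number, the direction must be reversed. Since 2 < 3, we should get -2 > -3, i.e., -2 > -3.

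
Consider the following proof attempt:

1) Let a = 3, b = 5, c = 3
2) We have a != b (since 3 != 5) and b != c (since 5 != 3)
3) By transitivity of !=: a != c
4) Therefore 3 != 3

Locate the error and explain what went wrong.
Step 3: By transitivity of !=: a != c

Step 3 incorrectly applies transitivity to the '!=' relation. Transitivity states: if a R b and b R c, then a R c. However, '!=' is not transitive. Counterexample: 3 != 5 and 5 != 3, but 3 = 3 (both equal 3). Transitivity holds for relations like <, <=, =, but not for !=.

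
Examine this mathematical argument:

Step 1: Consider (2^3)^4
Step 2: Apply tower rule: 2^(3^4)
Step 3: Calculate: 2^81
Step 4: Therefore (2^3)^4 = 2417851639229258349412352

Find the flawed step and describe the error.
Step 2: Apply tower rule: 2^(3^4)

Step 2 incorrectly states that (a^b)^c = a^(b^c). The correct rule is (a^b)^c = a^(b×c). The actual value is (2^3)^4 = 2^12 = 4096, not 2^81 = 2417851639229258349412352.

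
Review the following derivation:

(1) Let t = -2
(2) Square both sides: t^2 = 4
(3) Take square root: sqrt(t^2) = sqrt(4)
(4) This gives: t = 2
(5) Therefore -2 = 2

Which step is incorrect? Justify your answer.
Step 4: This gives: t = 2

Step 4 incorrectly states that sqrt(t^2) = t. The correct identity is sqrt(t^2) = |t|. Since t = -2 < 0, we have sqrt(t^2) = |-2| = 2, not t = -2.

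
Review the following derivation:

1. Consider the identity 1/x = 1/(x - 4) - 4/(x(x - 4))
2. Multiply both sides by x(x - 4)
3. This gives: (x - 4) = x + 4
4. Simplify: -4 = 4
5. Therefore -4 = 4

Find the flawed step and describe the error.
Step 3: This gives: (x - 4) = x + 4

Step 3 makes a sign error when clearing denominators. Multiplying -4/(x(x - 4)) by x(x - 4) gives -4, not +4. The correct result is (x - 4) = x - 4, which is trivially true, not (x - 4) = x + 4. (Step 1 is a valid identity: 1/(x - 4) - 4/(x(x - 4)) = (x - 4)/(x(x - 4)) = 1/x.)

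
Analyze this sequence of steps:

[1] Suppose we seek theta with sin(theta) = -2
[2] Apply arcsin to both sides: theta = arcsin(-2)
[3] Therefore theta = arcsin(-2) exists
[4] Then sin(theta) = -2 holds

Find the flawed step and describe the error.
Step 2: Apply arcsin to both sides: theta = arcsin(-2)

Step 2 applies arcsin to -2. However, arcsin(x) is only defined for x in [-1, 1] because sin(theta) can only produce values in that range. Since |-2| > 1, arcsin(-2) is undefined. There is no angle whose sine equals -2.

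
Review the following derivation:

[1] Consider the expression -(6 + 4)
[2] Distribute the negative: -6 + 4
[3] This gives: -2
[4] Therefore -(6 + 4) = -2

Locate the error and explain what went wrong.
Step 2: Distribute the negative: -6 + 4

Step 2 incorrectly distributes the negative sign. The correct distribution is -(6 + 4) = -6 - 4 = -10. The negative must be applied to both terms, not just the first. The error treats -(6 + 4) as -6 + 4, which equals -2 instead of -10.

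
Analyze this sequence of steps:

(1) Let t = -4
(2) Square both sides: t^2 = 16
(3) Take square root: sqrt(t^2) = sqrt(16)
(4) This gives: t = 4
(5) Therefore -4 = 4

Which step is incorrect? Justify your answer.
Step 4: This gives: t = 4

Step 4 incorrectly states that sqrt(t^2) = t. The correct identity is sqrt(t^2) = |t|. Since t = -4 < 0, we have sqrt(t^2) = |-4| = 4, not t = -4.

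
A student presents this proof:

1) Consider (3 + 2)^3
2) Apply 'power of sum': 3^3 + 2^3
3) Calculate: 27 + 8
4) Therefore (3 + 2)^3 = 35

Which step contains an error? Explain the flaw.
Step 2: Apply 'power of sum': 3^3 + 2^3

Step 2 incorrectly applies a non-existent rule '(a+b)^n = a^n + b^n'. This is false in general. The correct expansion uses the binomial theorem. The actual value is (3 + 2)^3 = 5^3 = 125, not 35.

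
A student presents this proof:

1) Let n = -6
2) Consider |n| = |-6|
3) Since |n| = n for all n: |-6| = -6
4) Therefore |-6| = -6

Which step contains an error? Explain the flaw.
Step 3: Since |n| = n for all n: |-6| = -6

Step 3 incorrectly states that |n| = n for all n. The correct definition is |n| = n when n >= 0, and |n| = -n when n < 0. Since -6 < 0, we have |-6| = -(-6) = 6, not -6.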